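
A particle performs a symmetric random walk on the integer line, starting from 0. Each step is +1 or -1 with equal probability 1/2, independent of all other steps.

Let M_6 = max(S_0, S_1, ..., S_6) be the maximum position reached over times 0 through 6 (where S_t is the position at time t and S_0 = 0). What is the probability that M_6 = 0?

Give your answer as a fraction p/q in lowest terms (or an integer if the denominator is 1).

Let M_6 = max(S_0,...,S_6). Use the reflection principle: for j ≥ 1, #{paths with M_6 ≥ j} = #{S_6 ≥ j} + #{S_6 ≥ j+1}.
P(M_6 ≥ 0) = 1 since S_0 = 0, so #{M_6 ≥ 0} = 64.
#{M_6 ≥ 1} = #{S_6 ≥ 1} + #{S_6 ≥ 2} = 22 + 22 = 44.
#{M_6 = 0} = 64 - 44 = 20.
P(M_6 = 0) = 20/64 = 5/16

Answer: 5/16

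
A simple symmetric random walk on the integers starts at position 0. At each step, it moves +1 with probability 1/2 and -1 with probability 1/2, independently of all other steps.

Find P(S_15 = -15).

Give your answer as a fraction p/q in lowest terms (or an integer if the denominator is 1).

To reach position -15 after 15 steps: need 0 steps of +1 and 15 of -1.
Favorable paths: C(15,0) = 1
Total paths: 2^15 = 32768
P = 1/32768 = 1/32768

Answer: 1/32768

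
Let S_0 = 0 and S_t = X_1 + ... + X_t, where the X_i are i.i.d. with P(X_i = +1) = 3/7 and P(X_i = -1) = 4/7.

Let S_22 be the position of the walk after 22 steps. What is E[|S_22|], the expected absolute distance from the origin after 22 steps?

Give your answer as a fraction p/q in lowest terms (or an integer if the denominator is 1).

S_22 takes values m ≡ 0 (mod 2) with |m| ≤ 22; P(S_22=m) = C(22,(22+m)/2) · (3/7)^((22+m)/2) · (4/7)^((22-m)/2).
Distribution: P(S=-22)=17592186044416/3909821048582988049, P(S=-20)=290271069732864/3909821048582988049, P(S=-18)=326554953449472/558545864083284007, P(S=-16)=1632774767247360/558545864083284007, P(S=-14)=5816760108318720/558545864083284007, P(S=-12)=15705252292460544/558545864083284007, P(S=-10)=33373661121478656/558545864083284007, P(S=-8)=400483933457743872/3909821048582988049, P(S=-6)=563180531424952320/3909821048582988049, P(S=-4)=93863421904158720/558545864083284007, P(S=-2)=91516836356554752/558545864083284007, P(S=0)=74877411564453888/558545864083284007, P(S=2)=51478220450562048/558545864083284007, P(S=4)=29698973336862720/558545864083284007, P(S=6)=100234035011911680/3909821048582988049, P(S=8)=40093614004764672/3909821048582988049, P(S=10)=1879388156473344/558545864083284007, P(S=12)=497485100242944/558545864083284007, P(S=14)=103642729217280/558545864083284007, P(S=16)=16364641455360/558545864083284007, P(S=18)=1841022163728/558545864083284007, P(S=20)=920511081864/3909821048582988049, P(S=22)=31381059609/3909821048582988049
E[|S_22|] = Σ_m |m|·P(S_22=m) = 17608021565686299814/3909821048582988049

Answer: 17608021565686299814/3909821048582988049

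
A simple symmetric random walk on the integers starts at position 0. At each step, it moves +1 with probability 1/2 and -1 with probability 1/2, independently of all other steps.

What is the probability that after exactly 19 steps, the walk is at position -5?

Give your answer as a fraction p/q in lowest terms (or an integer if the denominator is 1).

Answer: 12597/131072

Derivation:
To reach position -5 after 19 steps: need 7 steps of +1 and 12 of -1.
Favorable paths: C(19,7) = 50388
Total paths: 2^19 = 524288
P = 50388/524288 = 12597/131072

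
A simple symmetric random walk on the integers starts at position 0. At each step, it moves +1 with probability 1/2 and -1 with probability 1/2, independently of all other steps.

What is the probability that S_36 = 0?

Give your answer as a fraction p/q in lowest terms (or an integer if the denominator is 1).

To return to 0 after 36 steps: need exactly 18 steps of +1 and 18 of -1.
Favorable paths: C(36,18) = 9075135300
Total paths: 2^36 = 68719476736
P = 9075135300/68719476736 = 2268783825/17179869184

Answer: 2268783825/17179869184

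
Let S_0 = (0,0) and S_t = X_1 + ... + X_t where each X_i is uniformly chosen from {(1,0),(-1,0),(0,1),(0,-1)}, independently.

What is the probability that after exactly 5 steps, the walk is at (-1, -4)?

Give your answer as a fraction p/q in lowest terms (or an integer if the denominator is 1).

Answer: 5/1024

Derivation:
Let h be the number of horizontal steps (so 5-h are vertical). To end at (-1,-4) need (h-1)/2 right-steps and ((5-h)-4)/2 up-steps.
Sum over h with 1 ≤ h ≤ 1, h ≡ 1 (mod 2), 5-h ≡ 0 (mod 2):
h=1: C(5,1)·C(1,0)·C(4,0) = 5·1·1 = 5
Total favorable: 5
Total paths: 4^5 = 1024
P = 5/1024 = 5/1024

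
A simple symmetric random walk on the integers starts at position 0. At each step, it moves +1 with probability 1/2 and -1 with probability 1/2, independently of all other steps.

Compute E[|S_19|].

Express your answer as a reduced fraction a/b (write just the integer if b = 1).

Answer: 230945/65536

Derivation:
S_19 takes values m ≡ 1 (mod 2) with |m| ≤ 19; P(S_19=m) = C(19,(19+m)/2)/2^19.
Total paths: 2^19 = 524288
Distribution: P(S=-19)=1/524288, P(S=-17)=19/524288, P(S=-15)=171/524288, P(S=-13)=969/524288, P(S=-11)=3876/524288, P(S=-9)=11628/524288, P(S=-7)=27132/524288, P(S=-5)=50388/524288, P(S=-3)=75582/524288, P(S=-1)=92378/524288, P(S=1)=92378/524288, P(S=3)=75582/524288, P(S=5)=50388/524288, P(S=7)=27132/524288, P(S=9)=11628/524288, P(S=11)=3876/524288, P(S=13)=969/524288, P(S=15)=171/524288, P(S=17)=19/524288, P(S=19)=1/524288
E[|S_19|] = Σ_m |m|·P(S_19=m) = 1847560/524288 = 230945/65536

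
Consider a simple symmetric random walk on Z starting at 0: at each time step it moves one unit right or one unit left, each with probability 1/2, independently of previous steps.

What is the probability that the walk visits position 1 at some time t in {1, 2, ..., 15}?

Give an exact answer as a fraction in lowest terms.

Count via complement. Let g(t,s) = #length-t paths at position s with S_1..S_t all ≠ 1.
g(t,s) = g(t-1,s-1) + g(t-1,s+1) for s ≠ 1; g(t,1) = 0.
t=0: g(0,0)=1
t=1: g(1,-1)=1
t=2: g(2,-2)=1 g(2,0)=1
t=3: g(3,-3)=1 g(3,-1)=2
t=4: g(4,-4)=1 g(4,-2)=3 g(4,0)=2
t=5: g(5,-5)=1 g(5,-3)=4 g(5,-1)=5
t=6: g(6,-6)=1 g(6,-4)=5 g(6,-2)=9 g(6,0)=5
t=7: g(7,-7)=1 g(7,-5)=6 g(7,-3)=14 g(7,-1)=14
t=8: g(8,-8)=1 g(8,-6)=7 g(8,-4)=20 g(8,-2)=28 g(8,0)=14
t=9: g(9,-9)=1 g(9,-7)=8 g(9,-5)=27 g(9,-3)=48 g(9,-1)=42
t=10: g(10,-10)=1 g(10,-8)=9 g(10,-6)=35 g(10,-4)=75 g(10,-2)=90 g(10,0)=42
t=11: g(11,-11)=1 g(11,-9)=10 g(11,-7)=44 g(11,-5)=110 g(11,-3)=165 g(11,-1)=132
t=12: g(12,-12)=1 g(12,-10)=11 g(12,-8)=54 g(12,-6)=154 g(12,-4)=275 g(12,-2)=297 g(12,0)=132
t=13: g(13,-13)=1 g(13,-11)=12 g(13,-9)=65 g(13,-7)=208 g(13,-5)=429 g(13,-3)=572 g(13,-1)=429
t=14: g(14,-14)=1 g(14,-12)=13 g(14,-10)=77 g(14,-8)=273 g(14,-6)=637 g(14,-4)=1001 g(14,-2)=1001 g(14,0)=429
t=15: g(15,-15)=1 g(15,-13)=14 g(15,-11)=90 g(15,-9)=350 g(15,-7)=910 g(15,-5)=1638 g(15,-3)=2002 g(15,-1)=1430
Paths never hitting 1: Σ_s g(15,s) = 6435
Paths hitting 1: 2^15 - 6435 = 26333
P = 26333/32768 = 26333/32768

Answer: 26333/32768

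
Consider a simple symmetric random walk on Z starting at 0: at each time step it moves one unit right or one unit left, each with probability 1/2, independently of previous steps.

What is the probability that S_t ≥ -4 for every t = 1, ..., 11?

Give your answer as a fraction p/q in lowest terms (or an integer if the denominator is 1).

Answer: 1749/2048

Derivation:
Let f(t,s) = #length-t paths at position s with S_1..S_t all ≥ -4.
f(t,s) = f(t-1,s-1) + f(t-1,s+1) for s ≥ -4; f(t,s) = 0 for s < -4.
t=0: f(0,0)=1
t=1: f(1,-1)=1 f(1,1)=1
t=2: f(2,-2)=1 f(2,0)=2 f(2,2)=1
t=3: f(3,-3)=1 f(3,-1)=3 f(3,1)=3 f(3,3)=1
t=4: f(4,-4)=1 f(4,-2)=4 f(4,0)=6 f(4,2)=4 f(4,4)=1
t=5: f(5,-3)=5 f(5,-1)=10 f(5,1)=10 f(5,3)=5 f(5,5)=1
t=6: f(6,-4)=5 f(6,-2)=15 f(6,0)=20 f(6,2)=15 f(6,4)=6 f(6,6)=1
t=7: f(7,-3)=20 f(7,-1)=35 f(7,1)=35 f(7,3)=21 f(7,5)=7 f(7,7)=1
t=8: f(8,-4)=20 f(8,-2)=55 f(8,0)=70 f(8,2)=56 f(8,4)=28 f(8,6)=8 f(8,8)=1
t=9: f(9,-3)=75 f(9,-1)=125 f(9,1)=126 f(9,3)=84 f(9,5)=36 f(9,7)=9 f(9,9)=1
t=10: f(10,-4)=75 f(10,-2)=200 f(10,0)=251 f(10,2)=210 f(10,4)=120 f(10,6)=45 f(10,8)=10 f(10,10)=1
t=11: f(11,-3)=275 f(11,-1)=451 f(11,1)=461 f(11,3)=330 f(11,5)=165 f(11,7)=55 f(11,9)=11 f(11,11)=1
Σ_s f(11,s) = 1749
P = 1749/2048 = 1749/2048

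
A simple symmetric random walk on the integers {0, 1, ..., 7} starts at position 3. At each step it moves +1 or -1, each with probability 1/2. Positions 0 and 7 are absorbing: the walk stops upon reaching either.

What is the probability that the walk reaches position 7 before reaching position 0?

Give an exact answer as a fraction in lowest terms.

Answer: 3/7

Derivation:
Symmetric walk (p = 1/2): the harmonic-function argument gives P(hit 7 before 0 | start at 3) = a/N.
P = 3/7 = 3/7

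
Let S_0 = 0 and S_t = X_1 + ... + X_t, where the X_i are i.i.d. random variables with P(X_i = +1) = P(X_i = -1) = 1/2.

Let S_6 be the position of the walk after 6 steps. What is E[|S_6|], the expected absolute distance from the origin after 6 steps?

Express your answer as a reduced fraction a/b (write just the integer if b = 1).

Answer: 15/8

Derivation:
S_6 takes values m ≡ 0 (mod 2) with |m| ≤ 6; P(S_6=m) = C(6,(6+m)/2)/2^6.
Total paths: 2^6 = 64
Distribution: P(S=-6)=1/64, P(S=-4)=6/64, P(S=-2)=15/64, P(S=0)=20/64, P(S=2)=15/64, P(S=4)=6/64, P(S=6)=1/64
E[|S_6|] = Σ_m |m|·P(S_6=m) = 120/64 = 15/8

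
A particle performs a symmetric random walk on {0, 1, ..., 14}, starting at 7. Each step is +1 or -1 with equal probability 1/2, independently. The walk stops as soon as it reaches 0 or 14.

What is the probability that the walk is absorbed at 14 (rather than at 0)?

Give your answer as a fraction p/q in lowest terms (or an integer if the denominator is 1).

Symmetric walk (p = 1/2): the harmonic-function argument gives P(hit 14 before 0 | start at 7) = a/N.
P = 7/14 = 1/2

Answer: 1/2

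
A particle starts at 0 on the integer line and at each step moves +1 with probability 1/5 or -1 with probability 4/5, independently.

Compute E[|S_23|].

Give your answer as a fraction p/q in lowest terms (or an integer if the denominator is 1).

S_23 takes values m ≡ 1 (mod 2) with |m| ≤ 23; P(S_23=m) = C(23,(23+m)/2) · (1/5)^((23+m)/2) · (4/5)^((23-m)/2).
Distribution: P(S=-23)=70368744177664/11920928955078125, P(S=-21)=404620279021568/11920928955078125, P(S=-19)=1112705767309312/11920928955078125, P(S=-17)=1947235092791296/11920928955078125, P(S=-15)=486808773197824/2384185791015625, P(S=-13)=2312341672689664/11920928955078125, P(S=-11)=1734256254517248/11920928955078125, P(S=-9)=1052941297385472/11920928955078125, P(S=-7)=526470648692736/11920928955078125, P(S=-5)=43872554057728/2384185791015625, P(S=-3)=76776969601024/11920928955078125, P(S=-1)=22684104654848/11920928955078125, P(S=1)=5671026163712/11920928955078125, P(S=3)=1199640150016/11920928955078125, P(S=5)=42844291072/2384185791015625, P(S=7)=32133218304/11920928955078125, P(S=9)=4016652288/11920928955078125, P(S=11)=413478912/11920928955078125, P(S=13)=34456576/11920928955078125, P(S=15)=453376/2384185791015625, P(S=17)=113344/11920928955078125, P(S=19)=4048/11920928955078125, P(S=21)=92/11920928955078125, P(S=23)=1/11920928955078125
E[|S_23|] = Σ_m |m|·P(S_23=m) = 32906006783416311/2384185791015625

Answer: 32906006783416311/2384185791015625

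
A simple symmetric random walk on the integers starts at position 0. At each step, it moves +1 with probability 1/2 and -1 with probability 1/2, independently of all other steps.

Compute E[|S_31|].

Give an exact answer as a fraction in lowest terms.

Answer: 300540195/67108864

Derivation:
S_31 takes values m ≡ 1 (mod 2) with |m| ≤ 31; P(S_31=m) = C(31,(31+m)/2)/2^31.
Total paths: 2^31 = 2147483648
Distribution: P(S=-31)=1/2147483648, P(S=-29)=31/2147483648, P(S=-27)=465/2147483648, P(S=-25)=4495/2147483648, P(S=-23)=31465/2147483648, P(S=-21)=169911/2147483648, P(S=-19)=736281/2147483648, P(S=-17)=2629575/2147483648, P(S=-15)=7888725/2147483648, P(S=-13)=20160075/2147483648, P(S=-11)=44352165/2147483648, P(S=-9)=84672315/2147483648, P(S=-7)=141120525/2147483648, P(S=-5)=206253075/2147483648, P(S=-3)=265182525/2147483648, P(S=-1)=300540195/2147483648, P(S=1)=300540195/2147483648, P(S=3)=265182525/2147483648, P(S=5)=206253075/2147483648, P(S=7)=141120525/2147483648, P(S=9)=84672315/2147483648, P(S=11)=44352165/2147483648, P(S=13)=20160075/2147483648, P(S=15)=7888725/2147483648, P(S=17)=2629575/2147483648, P(S=19)=736281/2147483648, P(S=21)=169911/2147483648, P(S=23)=31465/2147483648, P(S=25)=4495/2147483648, P(S=27)=465/2147483648, P(S=29)=31/2147483648, P(S=31)=1/2147483648
E[|S_31|] = Σ_m |m|·P(S_31=m) = 9617286240/2147483648 = 300540195/67108864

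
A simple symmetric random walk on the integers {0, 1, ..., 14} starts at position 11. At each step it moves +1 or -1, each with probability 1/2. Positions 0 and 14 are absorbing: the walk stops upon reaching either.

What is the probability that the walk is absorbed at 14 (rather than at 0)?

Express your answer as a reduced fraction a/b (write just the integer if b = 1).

Symmetric walk (p = 1/2): the harmonic-function argument gives P(hit 14 before 0 | start at 11) = a/N.
P = 11/14 = 11/14

Answer: 11/14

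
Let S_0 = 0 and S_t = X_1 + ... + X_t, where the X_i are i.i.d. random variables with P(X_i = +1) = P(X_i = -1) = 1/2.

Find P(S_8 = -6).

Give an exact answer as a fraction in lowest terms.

To reach position -6 after 8 steps: need 1 step of +1 and 7 of -1.
Favorable paths: C(8,1) = 8
Total paths: 2^8 = 256
P = 8/256 = 1/32

Answer: 1/32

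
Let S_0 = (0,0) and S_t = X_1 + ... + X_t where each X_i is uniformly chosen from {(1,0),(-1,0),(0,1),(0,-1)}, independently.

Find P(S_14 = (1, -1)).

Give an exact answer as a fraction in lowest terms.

Let h be the number of horizontal steps (so 14-h are vertical). To end at (1,-1) need (h+1)/2 right-steps and ((14-h)-1)/2 up-steps.
Sum over h with 1 ≤ h ≤ 13, h ≡ 1 (mod 2), 14-h ≡ 1 (mod 2):
h=1: C(14,1)·C(1,1)·C(13,6) = 14·1·1716 = 24024
h=3: C(14,3)·C(3,2)·C(11,5) = 364·3·462 = 504504
h=5: C(14,5)·C(5,3)·C(9,4) = 2002·10·126 = 2522520
h=7: C(14,7)·C(7,4)·C(7,3) = 3432·35·35 = 4204200
h=9: C(14,9)·C(9,5)·C(5,2) = 2002·126·10 = 2522520
h=11: C(14,11)·C(11,6)·C(3,1) = 364·462·3 = 504504
h=13: C(14,13)·C(13,7)·C(1,0) = 14·1716·1 = 24024
Total favorable: 10306296
Total paths: 4^14 = 268435456
P = 10306296/268435456 = 1288287/33554432

Answer: 1288287/33554432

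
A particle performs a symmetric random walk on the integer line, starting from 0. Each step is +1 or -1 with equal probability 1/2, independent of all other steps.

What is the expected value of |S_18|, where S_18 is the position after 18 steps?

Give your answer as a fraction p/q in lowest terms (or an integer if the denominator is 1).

Answer: 109395/32768

Derivation:
S_18 takes values m ≡ 0 (mod 2) with |m| ≤ 18; P(S_18=m) = C(18,(18+m)/2)/2^18.
Total paths: 2^18 = 262144
Distribution: P(S=-18)=1/262144, P(S=-16)=18/262144, P(S=-14)=153/262144, P(S=-12)=816/262144, P(S=-10)=3060/262144, P(S=-8)=8568/262144, P(S=-6)=18564/262144, P(S=-4)=31824/262144, P(S=-2)=43758/262144, P(S=0)=48620/262144, P(S=2)=43758/262144, P(S=4)=31824/262144, P(S=6)=18564/262144, P(S=8)=8568/262144, P(S=10)=3060/262144, P(S=12)=816/262144, P(S=14)=153/262144, P(S=16)=18/262144, P(S=18)=1/262144
E[|S_18|] = Σ_m |m|·P(S_18=m) = 875160/262144 = 109395/32768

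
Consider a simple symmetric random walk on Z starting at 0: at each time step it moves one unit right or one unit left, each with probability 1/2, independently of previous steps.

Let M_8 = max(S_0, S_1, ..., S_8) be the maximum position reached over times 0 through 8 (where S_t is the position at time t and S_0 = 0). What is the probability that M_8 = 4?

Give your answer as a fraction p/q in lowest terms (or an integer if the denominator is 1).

Answer: 7/64

Derivation:
Let M_8 = max(S_0,...,S_8). Use the reflection principle: for j ≥ 1, #{paths with M_8 ≥ j} = #{S_8 ≥ j} + #{S_8 ≥ j+1}.
By reflection, #{M_8 ≥ 4} = #{S_8 ≥ 4} + #{S_8 ≥ 5} = 37 + 9 = 46.
#{M_8 ≥ 5} = #{S_8 ≥ 5} + #{S_8 ≥ 6} = 9 + 9 = 18.
#{M_8 = 4} = 46 - 18 = 28.
P(M_8 = 4) = 28/256 = 7/64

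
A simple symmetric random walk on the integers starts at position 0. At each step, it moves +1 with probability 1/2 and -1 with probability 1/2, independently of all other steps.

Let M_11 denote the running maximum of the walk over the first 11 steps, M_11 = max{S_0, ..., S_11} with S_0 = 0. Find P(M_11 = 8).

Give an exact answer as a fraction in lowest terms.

Answer: 11/2048

Derivation:
Let M_11 = max(S_0,...,S_11). Use the reflection principle: for j ≥ 1, #{paths with M_11 ≥ j} = #{S_11 ≥ j} + #{S_11 ≥ j+1}.
By reflection, #{M_11 ≥ 8} = #{S_11 ≥ 8} + #{S_11 ≥ 9} = 12 + 12 = 24.
#{M_11 ≥ 9} = #{S_11 ≥ 9} + #{S_11 ≥ 10} = 12 + 1 = 13.
#{M_11 = 8} = 24 - 13 = 11.
P(M_11 = 8) = 11/2048 = 11/2048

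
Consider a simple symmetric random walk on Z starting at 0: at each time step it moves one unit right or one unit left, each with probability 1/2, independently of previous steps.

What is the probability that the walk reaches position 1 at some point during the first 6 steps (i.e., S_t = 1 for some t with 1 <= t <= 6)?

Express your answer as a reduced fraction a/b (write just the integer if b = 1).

Answer: 11/16

Derivation:
Count via complement. Let g(t,s) = #length-t paths at position s with S_1..S_t all ≠ 1.
g(t,s) = g(t-1,s-1) + g(t-1,s+1) for s ≠ 1; g(t,1) = 0.
t=0: g(0,0)=1
t=1: g(1,-1)=1
t=2: g(2,-2)=1 g(2,0)=1
t=3: g(3,-3)=1 g(3,-1)=2
t=4: g(4,-4)=1 g(4,-2)=3 g(4,0)=2
t=5: g(5,-5)=1 g(5,-3)=4 g(5,-1)=5
t=6: g(6,-6)=1 g(6,-4)=5 g(6,-2)=9 g(6,0)=5
Paths never hitting 1: Σ_s g(6,s) = 20
Paths hitting 1: 2^6 - 20 = 44
P = 44/64 = 11/16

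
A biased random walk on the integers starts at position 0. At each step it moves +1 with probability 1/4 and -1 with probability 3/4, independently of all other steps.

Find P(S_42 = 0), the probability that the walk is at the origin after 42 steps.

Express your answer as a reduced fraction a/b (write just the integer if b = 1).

To be at 0 after 42 steps: need exactly 21 steps of +1 and 21 of -1.
Number of such sequences: C(42,21) = 538257874440
Each has probability (1/4)^21 · (3/4)^21 = 10460353203/19342813113834066795298816
P = 538257874440 · 10460353203/19342813113834066795298816 = 703795935117303228915/2417851639229258349412352

Answer: 703795935117303228915/2417851639229258349412352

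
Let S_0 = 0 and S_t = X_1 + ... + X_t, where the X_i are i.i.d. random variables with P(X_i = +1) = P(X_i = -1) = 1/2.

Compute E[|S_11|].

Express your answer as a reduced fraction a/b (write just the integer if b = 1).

S_11 takes values m ≡ 1 (mod 2) with |m| ≤ 11; P(S_11=m) = C(11,(11+m)/2)/2^11.
Total paths: 2^11 = 2048
Distribution: P(S=-11)=1/2048, P(S=-9)=11/2048, P(S=-7)=55/2048, P(S=-5)=165/2048, P(S=-3)=330/2048, P(S=-1)=462/2048, P(S=1)=462/2048, P(S=3)=330/2048, P(S=5)=165/2048, P(S=7)=55/2048, P(S=9)=11/2048, P(S=11)=1/2048
E[|S_11|] = Σ_m |m|·P(S_11=m) = 5544/2048 = 693/256

Answer: 693/256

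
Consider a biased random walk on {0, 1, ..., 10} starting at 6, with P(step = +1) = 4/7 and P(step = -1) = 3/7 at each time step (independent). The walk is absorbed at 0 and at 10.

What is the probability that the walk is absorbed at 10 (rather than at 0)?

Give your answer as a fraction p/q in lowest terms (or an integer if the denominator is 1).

Biased walk: p = 4/7, q = 3/7, r = q/p = 3/4
Gambler's ruin: P(hit 10 before 0 | start at 6) = (1 - r^a)/(1 - r^N)
r^6 = 729/4096; r^10 = 59049/1048576
P = (1 - 729/4096) / (1 - 59049/1048576) = 3367/4096 / 989527/1048576 = 123136/141361

Answer: 123136/141361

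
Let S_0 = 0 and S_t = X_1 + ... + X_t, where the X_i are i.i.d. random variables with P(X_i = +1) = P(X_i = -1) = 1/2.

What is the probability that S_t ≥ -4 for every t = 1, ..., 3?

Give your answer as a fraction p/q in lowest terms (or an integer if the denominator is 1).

Let f(t,s) = #length-t paths at position s with S_1..S_t all ≥ -4.
f(t,s) = f(t-1,s-1) + f(t-1,s+1) for s ≥ -4; f(t,s) = 0 for s < -4.
t=0: f(0,0)=1
t=1: f(1,-1)=1 f(1,1)=1
t=2: f(2,-2)=1 f(2,0)=2 f(2,2)=1
t=3: f(3,-3)=1 f(3,-1)=3 f(3,1)=3 f(3,3)=1
Σ_s f(3,s) = 8
P = 8/8 = 1

Answer: 1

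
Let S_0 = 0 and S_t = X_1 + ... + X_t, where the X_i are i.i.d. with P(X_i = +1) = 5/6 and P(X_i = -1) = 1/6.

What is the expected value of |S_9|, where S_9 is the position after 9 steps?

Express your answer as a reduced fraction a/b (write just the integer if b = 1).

Answer: 562003/93312

Derivation:
S_9 takes values m ≡ 1 (mod 2) with |m| ≤ 9; P(S_9=m) = C(9,(9+m)/2) · (5/6)^((9+m)/2) · (1/6)^((9-m)/2).
Distribution: P(S=-9)=1/10077696, P(S=-7)=5/1119744, P(S=-5)=25/279936, P(S=-3)=875/839808, P(S=-1)=4375/559872, P(S=1)=21875/559872, P(S=3)=109375/839808, P(S=5)=78125/279936, P(S=7)=390625/1119744, P(S=9)=1953125/10077696
E[|S_9|] = Σ_m |m|·P(S_9=m) = 562003/93312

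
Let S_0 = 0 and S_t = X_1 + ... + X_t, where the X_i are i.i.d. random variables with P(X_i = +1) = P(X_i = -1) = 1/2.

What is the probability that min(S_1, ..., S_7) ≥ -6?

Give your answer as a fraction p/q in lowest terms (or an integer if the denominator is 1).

Answer: 127/128

Derivation:
Let f(t,s) = #length-t paths at position s with S_1..S_t all ≥ -6.
f(t,s) = f(t-1,s-1) + f(t-1,s+1) for s ≥ -6; f(t,s) = 0 for s < -6.
t=0: f(0,0)=1
t=1: f(1,-1)=1 f(1,1)=1
t=2: f(2,-2)=1 f(2,0)=2 f(2,2)=1
t=3: f(3,-3)=1 f(3,-1)=3 f(3,1)=3 f(3,3)=1
t=4: f(4,-4)=1 f(4,-2)=4 f(4,0)=6 f(4,2)=4 f(4,4)=1
t=5: f(5,-5)=1 f(5,-3)=5 f(5,-1)=10 f(5,1)=10 f(5,3)=5 f(5,5)=1
t=6: f(6,-6)=1 f(6,-4)=6 f(6,-2)=15 f(6,0)=20 f(6,2)=15 f(6,4)=6 f(6,6)=1
t=7: f(7,-5)=7 f(7,-3)=21 f(7,-1)=35 f(7,1)=35 f(7,3)=21 f(7,5)=7 f(7,7)=1
Σ_s f(7,s) = 127
P = 127/128 = 127/128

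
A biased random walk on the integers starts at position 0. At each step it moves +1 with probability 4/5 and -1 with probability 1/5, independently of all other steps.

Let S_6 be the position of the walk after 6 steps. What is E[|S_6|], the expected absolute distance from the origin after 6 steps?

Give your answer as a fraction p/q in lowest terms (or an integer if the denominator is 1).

S_6 takes values m ≡ 0 (mod 2) with |m| ≤ 6; P(S_6=m) = C(6,(6+m)/2) · (4/5)^((6+m)/2) · (1/5)^((6-m)/2).
Distribution: P(S=-6)=1/15625, P(S=-4)=24/15625, P(S=-2)=48/3125, P(S=0)=256/3125, P(S=2)=768/3125, P(S=4)=6144/15625, P(S=6)=4096/15625
E[|S_6|] = Σ_m |m|·P(S_6=m) = 57414/15625

Answer: 57414/15625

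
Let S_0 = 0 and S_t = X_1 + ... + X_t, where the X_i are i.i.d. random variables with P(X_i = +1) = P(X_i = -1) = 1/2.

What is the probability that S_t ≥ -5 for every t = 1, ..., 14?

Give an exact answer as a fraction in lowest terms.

Let f(t,s) = #length-t paths at position s with S_1..S_t all ≥ -5.
f(t,s) = f(t-1,s-1) + f(t-1,s+1) for s ≥ -5; f(t,s) = 0 for s < -5.
t=0: f(0,0)=1
t=1: f(1,-1)=1 f(1,1)=1
t=2: f(2,-2)=1 f(2,0)=2 f(2,2)=1
t=3: f(3,-3)=1 f(3,-1)=3 f(3,1)=3 f(3,3)=1
t=4: f(4,-4)=1 f(4,-2)=4 f(4,0)=6 f(4,2)=4 f(4,4)=1
t=5: f(5,-5)=1 f(5,-3)=5 f(5,-1)=10 f(5,1)=10 f(5,3)=5 f(5,5)=1
t=6: f(6,-4)=6 f(6,-2)=15 f(6,0)=20 f(6,2)=15 f(6,4)=6 f(6,6)=1
t=7: f(7,-5)=6 f(7,-3)=21 f(7,-1)=35 f(7,1)=35 f(7,3)=21 f(7,5)=7 f(7,7)=1
t=8: f(8,-4)=27 f(8,-2)=56 f(8,0)=70 f(8,2)=56 f(8,4)=28 f(8,6)=8 f(8,8)=1
t=9: f(9,-5)=27 f(9,-3)=83 f(9,-1)=126 f(9,1)=126 f(9,3)=84 f(9,5)=36 f(9,7)=9 f(9,9)=1
t=10: f(10,-4)=110 f(10,-2)=209 f(10,0)=252 f(10,2)=210 f(10,4)=120 f(10,6)=45 f(10,8)=10 f(10,10)=1
t=11: f(11,-5)=110 f(11,-3)=319 f(11,-1)=461 f(11,1)=462 f(11,3)=330 f(11,5)=165 f(11,7)=55 f(11,9)=11 f(11,11)=1
t=12: f(12,-4)=429 f(12,-2)=780 f(12,0)=923 f(12,2)=792 f(12,4)=495 f(12,6)=220 f(12,8)=66 f(12,10)=12 f(12,12)=1
t=13: f(13,-5)=429 f(13,-3)=1209 f(13,-1)=1703 f(13,1)=1715 f(13,3)=1287 f(13,5)=715 f(13,7)=286 f(13,9)=78 f(13,11)=13 f(13,13)=1
t=14: f(14,-4)=1638 f(14,-2)=2912 f(14,0)=3418 f(14,2)=3002 f(14,4)=2002 f(14,6)=1001 f(14,8)=364 f(14,10)=91 f(14,12)=14 f(14,14)=1
Σ_s f(14,s) = 14443
P = 14443/16384 = 14443/16384

Answer: 14443/16384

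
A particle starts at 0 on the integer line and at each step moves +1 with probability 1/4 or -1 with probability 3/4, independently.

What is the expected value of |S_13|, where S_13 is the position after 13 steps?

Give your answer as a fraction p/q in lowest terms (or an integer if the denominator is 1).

S_13 takes values m ≡ 1 (mod 2) with |m| ≤ 13; P(S_13=m) = C(13,(13+m)/2) · (1/4)^((13+m)/2) · (3/4)^((13-m)/2).
Distribution: P(S=-13)=1594323/67108864, P(S=-11)=6908733/67108864, P(S=-9)=6908733/33554432, P(S=-7)=8444007/33554432, P(S=-5)=14073345/67108864, P(S=-3)=8444007/67108864, P(S=-1)=938223/16777216, P(S=1)=312741/16777216, P(S=3)=312741/67108864, P(S=5)=57915/67108864, P(S=7)=3861/33554432, P(S=9)=351/33554432, P(S=11)=39/67108864, P(S=13)=1/67108864
E[|S_13|] = Σ_m |m|·P(S_13=m) = 27580423/4194304

Answer: 27580423/4194304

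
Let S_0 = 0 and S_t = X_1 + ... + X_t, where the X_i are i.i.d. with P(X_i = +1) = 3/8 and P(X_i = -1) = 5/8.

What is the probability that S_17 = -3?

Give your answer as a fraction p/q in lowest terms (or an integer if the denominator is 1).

To reach position -3 after 17 steps: need 7 steps of +1 and 10 steps of -1.
Number of such sequences: C(17,7) = 19448
Each has probability (3/8)^7 · (5/8)^10 = 21357421875/2251799813685248
P = 19448 · 21357421875/2251799813685248 = 51919892578125/281474976710656

Answer: 51919892578125/281474976710656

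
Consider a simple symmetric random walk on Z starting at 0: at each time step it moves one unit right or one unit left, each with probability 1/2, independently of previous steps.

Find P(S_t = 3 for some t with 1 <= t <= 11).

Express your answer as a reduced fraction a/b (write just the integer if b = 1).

Count via complement. Let g(t,s) = #length-t paths at position s with S_1..S_t all ≠ 3.
g(t,s) = g(t-1,s-1) + g(t-1,s+1) for s ≠ 3; g(t,3) = 0.
t=0: g(0,0)=1
t=1: g(1,-1)=1 g(1,1)=1
t=2: g(2,-2)=1 g(2,0)=2 g(2,2)=1
t=3: g(3,-3)=1 g(3,-1)=3 g(3,1)=3
t=4: g(4,-4)=1 g(4,-2)=4 g(4,0)=6 g(4,2)=3
t=5: g(5,-5)=1 g(5,-3)=5 g(5,-1)=10 g(5,1)=9
t=6: g(6,-6)=1 g(6,-4)=6 g(6,-2)=15 g(6,0)=19 g(6,2)=9
t=7: g(7,-7)=1 g(7,-5)=7 g(7,-3)=21 g(7,-1)=34 g(7,1)=28
t=8: g(8,-8)=1 g(8,-6)=8 g(8,-4)=28 g(8,-2)=55 g(8,0)=62 g(8,2)=28
t=9: g(9,-9)=1 g(9,-7)=9 g(9,-5)=36 g(9,-3)=83 g(9,-1)=117 g(9,1)=90
t=10: g(10,-10)=1 g(10,-8)=10 g(10,-6)=45 g(10,-4)=119 g(10,-2)=200 g(10,0)=207 g(10,2)=90
t=11: g(11,-11)=1 g(11,-9)=11 g(11,-7)=55 g(11,-5)=164 g(11,-3)=319 g(11,-1)=407 g(11,1)=297
Paths never hitting 3: Σ_s g(11,s) = 1254
Paths hitting 3: 2^11 - 1254 = 794
P = 794/2048 = 397/1024

Answer: 397/1024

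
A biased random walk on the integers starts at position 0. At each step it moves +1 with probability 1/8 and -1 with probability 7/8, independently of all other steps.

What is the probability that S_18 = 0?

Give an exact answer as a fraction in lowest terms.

Answer: 490498093085/4503599627370496

Derivation:
To be at 0 after 18 steps: need exactly 9 steps of +1 and 9 of -1.
Number of such sequences: C(18,9) = 48620
Each has probability (1/8)^9 · (7/8)^9 = 40353607/18014398509481984
P = 48620 · 40353607/18014398509481984 = 490498093085/4503599627370496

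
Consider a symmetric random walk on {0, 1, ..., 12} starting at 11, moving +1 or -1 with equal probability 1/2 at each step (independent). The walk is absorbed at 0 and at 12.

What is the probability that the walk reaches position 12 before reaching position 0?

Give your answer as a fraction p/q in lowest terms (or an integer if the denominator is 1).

Answer: 11/12

Derivation:
Symmetric walk (p = 1/2): the harmonic-function argument gives P(hit 12 before 0 | start at 11) = a/N.
P = 11/12 = 11/12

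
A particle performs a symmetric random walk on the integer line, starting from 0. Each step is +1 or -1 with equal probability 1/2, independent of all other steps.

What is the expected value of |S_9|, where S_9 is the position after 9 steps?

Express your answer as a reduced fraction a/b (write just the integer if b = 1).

Answer: 315/128

Derivation:
S_9 takes values m ≡ 1 (mod 2) with |m| ≤ 9; P(S_9=m) = C(9,(9+m)/2)/2^9.
Total paths: 2^9 = 512
Distribution: P(S=-9)=1/512, P(S=-7)=9/512, P(S=-5)=36/512, P(S=-3)=84/512, P(S=-1)=126/512, P(S=1)=126/512, P(S=3)=84/512, P(S=5)=36/512, P(S=7)=9/512, P(S=9)=1/512
E[|S_9|] = Σ_m |m|·P(S_9=m) = 1260/512 = 315/128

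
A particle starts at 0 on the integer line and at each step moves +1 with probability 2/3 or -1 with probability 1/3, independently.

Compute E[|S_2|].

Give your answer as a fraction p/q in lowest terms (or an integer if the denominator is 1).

S_2 takes values m ≡ 0 (mod 2) with |m| ≤ 2; P(S_2=m) = C(2,(2+m)/2) · (2/3)^((2+m)/2) · (1/3)^((2-m)/2).
Distribution: P(S=-2)=1/9, P(S=0)=4/9, P(S=2)=4/9
E[|S_2|] = Σ_m |m|·P(S_2=m) = 10/9

Answer: 10/9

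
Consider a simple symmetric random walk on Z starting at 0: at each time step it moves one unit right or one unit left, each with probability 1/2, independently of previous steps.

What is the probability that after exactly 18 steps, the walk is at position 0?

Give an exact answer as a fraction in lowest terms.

To return to 0 after 18 steps: need exactly 9 steps of +1 and 9 of -1.
Favorable paths: C(18,9) = 48620
Total paths: 2^18 = 262144
P = 48620/262144 = 12155/65536

Answer: 12155/65536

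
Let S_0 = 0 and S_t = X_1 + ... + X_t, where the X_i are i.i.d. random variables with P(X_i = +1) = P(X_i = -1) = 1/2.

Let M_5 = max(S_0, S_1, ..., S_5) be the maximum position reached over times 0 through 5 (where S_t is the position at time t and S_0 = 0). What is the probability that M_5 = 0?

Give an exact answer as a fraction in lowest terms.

Answer: 5/16

Derivation:
Let M_5 = max(S_0,...,S_5). Use the reflection principle: for j ≥ 1, #{paths with M_5 ≥ j} = #{S_5 ≥ j} + #{S_5 ≥ j+1}.
P(M_5 ≥ 0) = 1 since S_0 = 0, so #{M_5 ≥ 0} = 32.
#{M_5 ≥ 1} = #{S_5 ≥ 1} + #{S_5 ≥ 2} = 16 + 6 = 22.
#{M_5 = 0} = 32 - 22 = 10.
P(M_5 = 0) = 10/32 = 5/16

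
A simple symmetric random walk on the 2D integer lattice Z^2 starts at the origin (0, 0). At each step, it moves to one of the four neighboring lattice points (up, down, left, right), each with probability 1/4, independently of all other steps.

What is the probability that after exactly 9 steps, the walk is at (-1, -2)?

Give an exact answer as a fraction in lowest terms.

Let h be the number of horizontal steps (so 9-h are vertical). To end at (-1,-2) need (h-1)/2 right-steps and ((9-h)-2)/2 up-steps.
Sum over h with 1 ≤ h ≤ 7, h ≡ 1 (mod 2), 9-h ≡ 0 (mod 2):
h=1: C(9,1)·C(1,0)·C(8,3) = 9·1·56 = 504
h=3: C(9,3)·C(3,1)·C(6,2) = 84·3·15 = 3780
h=5: C(9,5)·C(5,2)·C(4,1) = 126·10·4 = 5040
h=7: C(9,7)·C(7,3)·C(2,0) = 36·35·1 = 1260
Total favorable: 10584
Total paths: 4^9 = 262144
P = 10584/262144 = 1323/32768

Answer: 1323/32768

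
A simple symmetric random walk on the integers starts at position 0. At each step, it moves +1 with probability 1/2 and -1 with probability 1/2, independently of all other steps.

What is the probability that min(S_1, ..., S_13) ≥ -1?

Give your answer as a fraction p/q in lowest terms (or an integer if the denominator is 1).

Let f(t,s) = #length-t paths at position s with S_1..S_t all ≥ -1.
f(t,s) = f(t-1,s-1) + f(t-1,s+1) for s ≥ -1; f(t,s) = 0 for s < -1.
t=0: f(0,0)=1
t=1: f(1,-1)=1 f(1,1)=1
t=2: f(2,0)=2 f(2,2)=1
t=3: f(3,-1)=2 f(3,1)=3 f(3,3)=1
t=4: f(4,0)=5 f(4,2)=4 f(4,4)=1
t=5: f(5,-1)=5 f(5,1)=9 f(5,3)=5 f(5,5)=1
t=6: f(6,0)=14 f(6,2)=14 f(6,4)=6 f(6,6)=1
t=7: f(7,-1)=14 f(7,1)=28 f(7,3)=20 f(7,5)=7 f(7,7)=1
t=8: f(8,0)=42 f(8,2)=48 f(8,4)=27 f(8,6)=8 f(8,8)=1
t=9: f(9,-1)=42 f(9,1)=90 f(9,3)=75 f(9,5)=35 f(9,7)=9 f(9,9)=1
t=10: f(10,0)=132 f(10,2)=165 f(10,4)=110 f(10,6)=44 f(10,8)=10 f(10,10)=1
t=11: f(11,-1)=132 f(11,1)=297 f(11,3)=275 f(11,5)=154 f(11,7)=54 f(11,9)=11 f(11,11)=1
t=12: f(12,0)=429 f(12,2)=572 f(12,4)=429 f(12,6)=208 f(12,8)=65 f(12,10)=12 f(12,12)=1
t=13: f(13,-1)=429 f(13,1)=1001 f(13,3)=1001 f(13,5)=637 f(13,7)=273 f(13,9)=77 f(13,11)=13 f(13,13)=1
Σ_s f(13,s) = 3432
P = 3432/8192 = 429/1024

Answer: 429/1024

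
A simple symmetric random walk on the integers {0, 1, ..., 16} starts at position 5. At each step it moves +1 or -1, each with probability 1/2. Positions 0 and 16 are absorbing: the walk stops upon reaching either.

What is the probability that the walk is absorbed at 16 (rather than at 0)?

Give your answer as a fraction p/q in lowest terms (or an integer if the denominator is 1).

Answer: 5/16

Derivation:
Symmetric walk (p = 1/2): the harmonic-function argument gives P(hit 16 before 0 | start at 5) = a/N.
P = 5/16 = 5/16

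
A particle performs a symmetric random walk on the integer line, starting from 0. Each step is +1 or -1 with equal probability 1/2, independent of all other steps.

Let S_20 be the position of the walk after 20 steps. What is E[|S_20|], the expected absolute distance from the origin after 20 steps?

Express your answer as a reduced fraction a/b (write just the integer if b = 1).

S_20 takes values m ≡ 0 (mod 2) with |m| ≤ 20; P(S_20=m) = C(20,(20+m)/2)/2^20.
Total paths: 2^20 = 1048576
Distribution: P(S=-20)=1/1048576, P(S=-18)=20/1048576, P(S=-16)=190/1048576, P(S=-14)=1140/1048576, P(S=-12)=4845/1048576, P(S=-10)=15504/1048576, P(S=-8)=38760/1048576, P(S=-6)=77520/1048576, P(S=-4)=125970/1048576, P(S=-2)=167960/1048576, P(S=0)=184756/1048576, P(S=2)=167960/1048576, P(S=4)=125970/1048576, P(S=6)=77520/1048576, P(S=8)=38760/1048576, P(S=10)=15504/1048576, P(S=12)=4845/1048576, P(S=14)=1140/1048576, P(S=16)=190/1048576, P(S=18)=20/1048576, P(S=20)=1/1048576
E[|S_20|] = Σ_m |m|·P(S_20=m) = 3695120/1048576 = 230945/65536

Answer: 230945/65536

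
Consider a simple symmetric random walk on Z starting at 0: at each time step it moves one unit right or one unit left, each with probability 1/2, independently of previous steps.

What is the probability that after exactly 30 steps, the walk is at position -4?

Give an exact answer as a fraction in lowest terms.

To reach position -4 after 30 steps: need 13 steps of +1 and 17 of -1.
Favorable paths: C(30,13) = 119759850
Total paths: 2^30 = 1073741824
P = 119759850/1073741824 = 59879925/536870912

Answer: 59879925/536870912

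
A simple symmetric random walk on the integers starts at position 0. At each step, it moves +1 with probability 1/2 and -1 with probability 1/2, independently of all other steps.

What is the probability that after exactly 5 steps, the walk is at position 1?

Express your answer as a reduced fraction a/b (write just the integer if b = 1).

To reach position 1 after 5 steps: need 3 steps of +1 and 2 of -1.
Favorable paths: C(5,3) = 10
Total paths: 2^5 = 32
P = 10/32 = 5/16

Answer: 5/16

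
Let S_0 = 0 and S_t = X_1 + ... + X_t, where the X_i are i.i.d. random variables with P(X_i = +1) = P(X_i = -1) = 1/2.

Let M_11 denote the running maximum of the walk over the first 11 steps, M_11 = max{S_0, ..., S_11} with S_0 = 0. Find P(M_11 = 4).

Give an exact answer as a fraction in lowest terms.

Answer: 165/2048

Derivation:
Let M_11 = max(S_0,...,S_11). Use the reflection principle: for j ≥ 1, #{paths with M_11 ≥ j} = #{S_11 ≥ j} + #{S_11 ≥ j+1}.
By reflection, #{M_11 ≥ 4} = #{S_11 ≥ 4} + #{S_11 ≥ 5} = 232 + 232 = 464.
#{M_11 ≥ 5} = #{S_11 ≥ 5} + #{S_11 ≥ 6} = 232 + 67 = 299.
#{M_11 = 4} = 464 - 299 = 165.
P(M_11 = 4) = 165/2048 = 165/2048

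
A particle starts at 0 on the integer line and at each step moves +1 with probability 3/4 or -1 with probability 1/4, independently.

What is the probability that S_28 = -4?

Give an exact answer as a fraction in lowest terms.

Answer: 16167367898955/72057594037927936

Derivation:
To reach position -4 after 28 steps: need 12 steps of +1 and 16 steps of -1.
Number of such sequences: C(28,12) = 30421755
Each has probability (3/4)^12 · (1/4)^16 = 531441/72057594037927936
P = 30421755 · 531441/72057594037927936 = 16167367898955/72057594037927936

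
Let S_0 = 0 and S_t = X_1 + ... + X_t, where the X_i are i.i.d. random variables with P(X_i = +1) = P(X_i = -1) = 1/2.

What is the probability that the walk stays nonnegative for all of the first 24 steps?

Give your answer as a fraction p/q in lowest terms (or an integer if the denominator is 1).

Answer: 676039/4194304

Derivation:
Let f(t,s) = #length-t paths at position s with S_1..S_t all ≥ 0.
f(t,s) = f(t-1,s-1) + f(t-1,s+1) for s ≥ 0; f(t,s) = 0 for s < 0.
t=0: f(0,0)=1
t=1: f(1,1)=1
t=2: f(2,0)=1 f(2,2)=1
t=3: f(3,1)=2 f(3,3)=1
t=4: f(4,0)=2 f(4,2)=3 f(4,4)=1
t=5: f(5,1)=5 f(5,3)=4 f(5,5)=1
t=6: f(6,0)=5 f(6,2)=9 f(6,4)=5 f(6,6)=1
t=7: f(7,1)=14 f(7,3)=14 f(7,5)=6 f(7,7)=1
t=8: f(8,0)=14 f(8,2)=28 f(8,4)=20 f(8,6)=7 f(8,8)=1
t=9: f(9,1)=42 f(9,3)=48 f(9,5)=27 f(9,7)=8 f(9,9)=1
t=10: f(10,0)=42 f(10,2)=90 f(10,4)=75 f(10,6)=35 f(10,8)=9 f(10,10)=1
t=11: f(11,1)=132 f(11,3)=165 f(11,5)=110 f(11,7)=44 f(11,9)=10 f(11,11)=1
t=12: f(12,0)=132 f(12,2)=297 f(12,4)=275 f(12,6)=154 f(12,8)=54 f(12,10)=11 f(12,12)=1
t=13: f(13,1)=429 f(13,3)=572 f(13,5)=429 f(13,7)=208 f(13,9)=65 f(13,11)=12 f(13,13)=1
t=14: f(14,0)=429 f(14,2)=1001 f(14,4)=1001 f(14,6)=637 f(14,8)=273 f(14,10)=77 f(14,12)=13 f(14,14)=1
t=15: f(15,1)=1430 f(15,3)=2002 f(15,5)=1638 f(15,7)=910 f(15,9)=350 f(15,11)=90 f(15,13)=14 f(15,15)=1
t=16: f(16,0)=1430 f(16,2)=3432 f(16,4)=3640 f(16,6)=2548 f(16,8)=1260 f(16,10)=440 f(16,12)=104 f(16,14)=15 f(16,16)=1
t=17: f(17,1)=4862 f(17,3)=7072 f(17,5)=6188 f(17,7)=3808 f(17,9)=1700 f(17,11)=544 f(17,13)=119 f(17,15)=16 f(17,17)=1
t=18: f(18,0)=4862 f(18,2)=11934 f(18,4)=13260 f(18,6)=9996 f(18,8)=5508 f(18,10)=2244 f(18,12)=663 f(18,14)=135 f(18,16)=17 f(18,18)=1
t=19: f(19,1)=16796 f(19,3)=25194 f(19,5)=23256 f(19,7)=15504 f(19,9)=7752 f(19,11)=2907 f(19,13)=798 f(19,15)=152 f(19,17)=18 f(19,19)=1
t=20: f(20,0)=16796 f(20,2)=41990 f(20,4)=48450 f(20,6)=38760 f(20,8)=23256 f(20,10)=10659 f(20,12)=3705 f(20,14)=950 f(20,16)=170 f(20,18)=19 f(20,20)=1
t=21: f(21,1)=58786 f(21,3)=90440 f(21,5)=87210 f(21,7)=62016 f(21,9)=33915 f(21,11)=14364 f(21,13)=4655 f(21,15)=1120 f(21,17)=189 f(21,19)=20 f(21,21)=1
t=22: f(22,0)=58786 f(22,2)=149226 f(22,4)=177650 f(22,6)=149226 f(22,8)=95931 f(22,10)=48279 f(22,12)=19019 f(22,14)=5775 f(22,16)=1309 f(22,18)=209 f(22,20)=21 f(22,22)=1
t=23: f(23,1)=208012 f(23,3)=326876 f(23,5)=326876 f(23,7)=245157 f(23,9)=144210 f(23,11)=67298 f(23,13)=24794 f(23,15)=7084 f(23,17)=1518 f(23,19)=230 f(23,21)=22 f(23,23)=1
t=24: f(24,0)=208012 f(24,2)=534888 f(24,4)=653752 f(24,6)=572033 f(24,8)=389367 f(24,10)=211508 f(24,12)=92092 f(24,14)=31878 f(24,16)=8602 f(24,18)=1748 f(24,20)=252 f(24,22)=23 f(24,24)=1
Σ_s f(24,s) = 2704156
P = 2704156/16777216 = 676039/4194304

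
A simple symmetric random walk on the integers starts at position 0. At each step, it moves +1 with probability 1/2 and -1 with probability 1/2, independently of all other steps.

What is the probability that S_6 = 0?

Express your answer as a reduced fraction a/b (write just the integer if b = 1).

Answer: 5/16

Derivation:
To return to 0 after 6 steps: need exactly 3 steps of +1 and 3 of -1.
Favorable paths: C(6,3) = 20
Total paths: 2^6 = 64
P = 20/64 = 5/16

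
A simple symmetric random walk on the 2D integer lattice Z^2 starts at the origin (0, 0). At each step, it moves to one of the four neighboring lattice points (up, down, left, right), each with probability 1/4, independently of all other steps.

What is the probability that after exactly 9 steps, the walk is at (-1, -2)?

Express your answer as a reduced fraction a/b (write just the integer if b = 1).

Let h be the number of horizontal steps (so 9-h are vertical). To end at (-1,-2) need (h-1)/2 right-steps and ((9-h)-2)/2 up-steps.
Sum over h with 1 ≤ h ≤ 7, h ≡ 1 (mod 2), 9-h ≡ 0 (mod 2):
h=1: C(9,1)·C(1,0)·C(8,3) = 9·1·56 = 504
h=3: C(9,3)·C(3,1)·C(6,2) = 84·3·15 = 3780
h=5: C(9,5)·C(5,2)·C(4,1) = 126·10·4 = 5040
h=7: C(9,7)·C(7,3)·C(2,0) = 36·35·1 = 1260
Total favorable: 10584
Total paths: 4^9 = 262144
P = 10584/262144 = 1323/32768

Answer: 1323/32768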